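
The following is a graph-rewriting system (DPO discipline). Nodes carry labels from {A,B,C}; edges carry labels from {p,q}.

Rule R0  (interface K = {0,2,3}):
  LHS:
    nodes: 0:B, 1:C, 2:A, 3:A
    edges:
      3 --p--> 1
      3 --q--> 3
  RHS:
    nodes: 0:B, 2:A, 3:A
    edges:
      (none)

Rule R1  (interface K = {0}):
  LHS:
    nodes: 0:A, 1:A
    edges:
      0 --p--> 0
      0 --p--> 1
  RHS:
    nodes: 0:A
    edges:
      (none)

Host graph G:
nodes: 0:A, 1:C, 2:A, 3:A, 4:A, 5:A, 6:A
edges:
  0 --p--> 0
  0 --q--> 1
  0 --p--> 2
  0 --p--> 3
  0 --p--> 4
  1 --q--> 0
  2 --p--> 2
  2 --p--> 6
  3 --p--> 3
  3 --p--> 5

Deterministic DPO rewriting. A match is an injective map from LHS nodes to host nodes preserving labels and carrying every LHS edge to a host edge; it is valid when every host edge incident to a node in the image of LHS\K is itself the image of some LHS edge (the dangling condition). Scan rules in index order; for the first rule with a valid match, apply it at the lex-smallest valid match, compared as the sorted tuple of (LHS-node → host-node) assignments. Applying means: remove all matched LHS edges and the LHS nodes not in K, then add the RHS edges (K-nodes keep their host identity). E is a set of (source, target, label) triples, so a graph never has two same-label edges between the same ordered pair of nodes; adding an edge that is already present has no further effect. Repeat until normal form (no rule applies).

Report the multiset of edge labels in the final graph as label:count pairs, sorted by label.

Answer: p:2 q:2

Steps:
initial: |V|=7 |E|=10  E = 0-p->0 0-q->1 0-p->2 0-p->3 0-p->4 1-q->0 2-p->2 2-p->6 3-p->3 3-p->5
step 1: apply R1 at {0↦0, 1↦4}  → |V|=6 |E|=8  E = 0-q->1 0-p->2 0-p->3 1-q->0 2-p->2 2-p->6 3-p->3 3-p->5
step 2: apply R1 at {0↦2, 1↦6}  → |V|=5 |E|=6  E = 0-q->1 0-p->2 0-p->3 1-q->0 3-p->3 3-p->5
step 3: apply R1 at {0↦3, 1↦5}  → |V|=4 |E|=4  E = 0-q->1 0-p->2 0-p->3 1-q->0
halt: no rule applies after step 3
NF edges: [(0, 1, 'q'), (0, 2, 'p'), (0, 3, 'p'), (1, 0, 'q')]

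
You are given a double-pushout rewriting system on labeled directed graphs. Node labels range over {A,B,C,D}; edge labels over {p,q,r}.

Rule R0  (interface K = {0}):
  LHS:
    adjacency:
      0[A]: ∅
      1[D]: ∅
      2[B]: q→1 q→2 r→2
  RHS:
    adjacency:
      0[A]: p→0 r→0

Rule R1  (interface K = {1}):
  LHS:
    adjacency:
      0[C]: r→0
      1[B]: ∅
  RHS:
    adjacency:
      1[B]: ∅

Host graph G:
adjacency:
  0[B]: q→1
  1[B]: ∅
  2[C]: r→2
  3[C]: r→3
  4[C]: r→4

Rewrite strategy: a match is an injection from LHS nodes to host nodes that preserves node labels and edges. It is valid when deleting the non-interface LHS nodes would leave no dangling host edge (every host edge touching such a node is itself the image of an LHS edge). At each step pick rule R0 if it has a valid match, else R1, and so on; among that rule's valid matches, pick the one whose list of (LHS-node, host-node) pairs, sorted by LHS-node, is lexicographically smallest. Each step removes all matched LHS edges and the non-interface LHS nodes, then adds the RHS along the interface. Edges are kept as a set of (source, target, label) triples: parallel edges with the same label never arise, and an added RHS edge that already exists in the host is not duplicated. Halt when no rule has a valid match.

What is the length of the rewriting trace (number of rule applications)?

Answer: 3

Steps:
initial: |V|=5 |E|=4  E = 0-q->1 2-r->2 3-r->3 4-r->4
step 1: apply R1 at {0↦2, 1↦0}  → |V|=4 |E|=3  E = 0-q->1 3-r->3 4-r->4
step 2: apply R1 at {0↦3, 1↦0}  → |V|=3 |E|=2  E = 0-q->1 4-r->4
step 3: apply R1 at {0↦4, 1↦0}  → |V|=2 |E|=1  E = 0-q->1
halt: no rule applies after step 3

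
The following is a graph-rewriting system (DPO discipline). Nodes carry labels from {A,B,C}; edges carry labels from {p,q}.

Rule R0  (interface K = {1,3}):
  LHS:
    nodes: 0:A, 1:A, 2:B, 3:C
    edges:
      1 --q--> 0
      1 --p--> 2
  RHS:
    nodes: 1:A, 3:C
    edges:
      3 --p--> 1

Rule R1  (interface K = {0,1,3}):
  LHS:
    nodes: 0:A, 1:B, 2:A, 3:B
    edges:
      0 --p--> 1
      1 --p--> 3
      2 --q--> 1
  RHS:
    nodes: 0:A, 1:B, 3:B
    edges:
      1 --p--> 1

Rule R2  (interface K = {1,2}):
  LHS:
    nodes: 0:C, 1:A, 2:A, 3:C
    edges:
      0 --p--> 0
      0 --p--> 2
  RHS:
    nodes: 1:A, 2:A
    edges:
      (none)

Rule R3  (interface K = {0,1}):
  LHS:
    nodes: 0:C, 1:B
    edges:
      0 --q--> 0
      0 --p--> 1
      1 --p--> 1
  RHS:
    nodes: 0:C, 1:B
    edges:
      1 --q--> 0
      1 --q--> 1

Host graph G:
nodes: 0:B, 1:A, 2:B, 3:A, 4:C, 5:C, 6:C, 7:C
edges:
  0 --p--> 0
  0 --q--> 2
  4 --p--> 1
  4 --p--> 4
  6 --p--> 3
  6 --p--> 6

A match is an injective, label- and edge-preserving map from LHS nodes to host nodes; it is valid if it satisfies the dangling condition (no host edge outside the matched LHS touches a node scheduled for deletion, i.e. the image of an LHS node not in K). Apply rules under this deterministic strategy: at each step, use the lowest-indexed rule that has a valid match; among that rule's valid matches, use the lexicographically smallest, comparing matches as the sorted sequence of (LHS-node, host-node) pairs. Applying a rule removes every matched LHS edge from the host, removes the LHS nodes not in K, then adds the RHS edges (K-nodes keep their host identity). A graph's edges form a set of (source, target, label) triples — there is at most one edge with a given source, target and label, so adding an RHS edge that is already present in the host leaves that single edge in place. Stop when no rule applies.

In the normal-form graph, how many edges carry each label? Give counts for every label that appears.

initial: |V|=8 |E|=6  E = 0-p->0 0-q->2 4-p->1 4-p->4 6-p->3 6-p->6
step 1: apply R2 at {0↦4, 1↦3, 2↦1, 3↦5}  → |V|=6 |E|=4  E = 0-p->0 0-q->2 6-p->3 6-p->6
step 2: apply R2 at {0↦6, 1↦1, 2↦3, 3↦7}  → |V|=4 |E|=2  E = 0-p->0 0-q->2
normal form: no rule applies after step 2
NF edges: [(0, 0, 'p'), (0, 2, 'q')]

Answer: p:1 q:1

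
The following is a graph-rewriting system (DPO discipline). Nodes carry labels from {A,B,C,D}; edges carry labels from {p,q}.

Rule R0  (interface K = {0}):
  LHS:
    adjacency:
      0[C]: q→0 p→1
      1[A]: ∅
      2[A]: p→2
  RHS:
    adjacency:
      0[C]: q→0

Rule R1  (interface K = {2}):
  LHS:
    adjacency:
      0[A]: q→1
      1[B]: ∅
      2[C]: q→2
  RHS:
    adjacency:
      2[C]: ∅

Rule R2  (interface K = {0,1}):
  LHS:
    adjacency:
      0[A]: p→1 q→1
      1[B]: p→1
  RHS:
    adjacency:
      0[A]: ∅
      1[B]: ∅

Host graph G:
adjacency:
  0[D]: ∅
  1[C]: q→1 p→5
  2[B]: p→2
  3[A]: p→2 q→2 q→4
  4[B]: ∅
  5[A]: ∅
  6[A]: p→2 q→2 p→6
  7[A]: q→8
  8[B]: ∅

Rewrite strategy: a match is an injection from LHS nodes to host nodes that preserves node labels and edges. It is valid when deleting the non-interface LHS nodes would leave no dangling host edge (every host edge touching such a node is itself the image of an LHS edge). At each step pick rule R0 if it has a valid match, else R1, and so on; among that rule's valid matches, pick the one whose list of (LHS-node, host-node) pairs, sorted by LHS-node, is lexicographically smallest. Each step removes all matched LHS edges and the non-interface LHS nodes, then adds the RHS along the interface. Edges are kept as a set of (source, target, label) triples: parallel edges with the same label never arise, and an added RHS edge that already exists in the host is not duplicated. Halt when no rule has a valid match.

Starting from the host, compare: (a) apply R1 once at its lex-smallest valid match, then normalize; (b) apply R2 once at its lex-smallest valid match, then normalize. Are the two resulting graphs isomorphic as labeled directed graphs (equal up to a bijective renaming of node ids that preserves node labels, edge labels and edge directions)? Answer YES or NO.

Answer: YES

Derivation:
branch R1-first: apply at {0↦7, 1↦8, 2↦1} → |E|=8, then 1 more step(s) → NF |V|=7 |E|=5 V={0:D, 1:C, 2:B, 3:A, 4:B, 5:A, 6:A} E=1-p->5 3-q->4 6-p->2 6-q->2 6-p->6
branch R2-first: apply at {0↦3, 1↦2} → |E|=7, then 1 more step(s) → NF |V|=7 |E|=5 V={0:D, 1:C, 2:B, 5:A, 6:A, 7:A, 8:B} E=1-p->5 6-p->2 6-q->2 6-p->6 7-q->8
graphs isomorphic (equal up to label-preserving node renaming)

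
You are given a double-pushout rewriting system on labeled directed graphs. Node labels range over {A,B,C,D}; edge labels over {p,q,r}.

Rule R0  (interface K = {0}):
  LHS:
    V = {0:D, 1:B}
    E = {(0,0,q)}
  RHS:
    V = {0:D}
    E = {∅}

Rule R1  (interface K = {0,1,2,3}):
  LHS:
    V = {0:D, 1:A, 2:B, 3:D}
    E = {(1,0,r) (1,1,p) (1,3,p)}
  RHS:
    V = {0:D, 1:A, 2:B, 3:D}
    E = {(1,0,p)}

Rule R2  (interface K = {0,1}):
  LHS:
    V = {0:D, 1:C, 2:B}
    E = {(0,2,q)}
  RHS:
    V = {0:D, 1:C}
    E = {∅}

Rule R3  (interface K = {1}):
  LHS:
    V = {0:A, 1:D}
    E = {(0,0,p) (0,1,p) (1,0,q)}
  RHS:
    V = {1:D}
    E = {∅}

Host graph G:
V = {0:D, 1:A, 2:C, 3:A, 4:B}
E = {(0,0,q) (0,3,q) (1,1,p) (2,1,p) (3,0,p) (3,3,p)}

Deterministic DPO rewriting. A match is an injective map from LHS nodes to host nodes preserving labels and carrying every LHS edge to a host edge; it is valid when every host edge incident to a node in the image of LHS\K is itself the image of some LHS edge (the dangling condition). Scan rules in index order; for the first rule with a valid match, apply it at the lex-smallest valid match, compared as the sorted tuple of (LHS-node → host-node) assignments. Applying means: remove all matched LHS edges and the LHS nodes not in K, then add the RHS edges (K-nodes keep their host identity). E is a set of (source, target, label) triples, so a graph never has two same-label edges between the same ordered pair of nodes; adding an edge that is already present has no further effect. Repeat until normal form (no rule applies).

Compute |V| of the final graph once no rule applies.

[0] host  ⇒  5 nodes, 6 edges  {0-q->0 0-q->3 1-p->1 2-p->1 3-p->0 3-p->3}
[1] R0 @ {0↦0, 1↦4}  ⇒  4 nodes, 5 edges  {0-q->3 1-p->1 2-p->1 3-p->0 3-p->3}
[2] R3 @ {0↦3, 1↦0}  ⇒  3 nodes, 2 edges  {1-p->1 2-p->1}
halt: no rule applies after step 2
NF nodes: {0:D, 1:A, 2:C}

Answer: 3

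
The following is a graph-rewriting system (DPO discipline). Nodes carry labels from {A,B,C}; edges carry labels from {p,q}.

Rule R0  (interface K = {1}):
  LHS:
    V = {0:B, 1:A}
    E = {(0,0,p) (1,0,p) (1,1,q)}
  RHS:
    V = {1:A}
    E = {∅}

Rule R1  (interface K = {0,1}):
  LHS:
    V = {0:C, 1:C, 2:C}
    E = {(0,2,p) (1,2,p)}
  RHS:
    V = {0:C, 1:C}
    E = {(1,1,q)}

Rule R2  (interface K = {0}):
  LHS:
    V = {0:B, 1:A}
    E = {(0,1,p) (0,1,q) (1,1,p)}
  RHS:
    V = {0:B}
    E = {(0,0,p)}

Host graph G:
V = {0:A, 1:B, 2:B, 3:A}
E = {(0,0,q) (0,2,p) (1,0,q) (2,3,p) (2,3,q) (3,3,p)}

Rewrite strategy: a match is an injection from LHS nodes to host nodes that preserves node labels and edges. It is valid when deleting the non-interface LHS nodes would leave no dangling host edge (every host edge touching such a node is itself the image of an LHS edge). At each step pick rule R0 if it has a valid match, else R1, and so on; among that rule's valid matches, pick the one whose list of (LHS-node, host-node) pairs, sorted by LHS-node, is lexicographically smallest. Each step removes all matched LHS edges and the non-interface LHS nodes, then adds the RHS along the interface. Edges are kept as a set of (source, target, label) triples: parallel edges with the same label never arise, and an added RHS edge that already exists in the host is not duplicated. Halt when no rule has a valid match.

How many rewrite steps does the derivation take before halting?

Answer: 2

Rewrite trace:
[0] host  ⇒  4 nodes, 6 edges  {0-q->0 0-p->2 1-q->0 2-p->3 2-q->3 3-p->3}
[1] R2 @ {0↦2, 1↦3}  ⇒  3 nodes, 4 edges  {0-q->0 0-p->2 1-q->0 2-p->2}
[2] R0 @ {0↦2, 1↦0}  ⇒  2 nodes, 1 edges  {1-q->0}
halt: no rule applies after step 2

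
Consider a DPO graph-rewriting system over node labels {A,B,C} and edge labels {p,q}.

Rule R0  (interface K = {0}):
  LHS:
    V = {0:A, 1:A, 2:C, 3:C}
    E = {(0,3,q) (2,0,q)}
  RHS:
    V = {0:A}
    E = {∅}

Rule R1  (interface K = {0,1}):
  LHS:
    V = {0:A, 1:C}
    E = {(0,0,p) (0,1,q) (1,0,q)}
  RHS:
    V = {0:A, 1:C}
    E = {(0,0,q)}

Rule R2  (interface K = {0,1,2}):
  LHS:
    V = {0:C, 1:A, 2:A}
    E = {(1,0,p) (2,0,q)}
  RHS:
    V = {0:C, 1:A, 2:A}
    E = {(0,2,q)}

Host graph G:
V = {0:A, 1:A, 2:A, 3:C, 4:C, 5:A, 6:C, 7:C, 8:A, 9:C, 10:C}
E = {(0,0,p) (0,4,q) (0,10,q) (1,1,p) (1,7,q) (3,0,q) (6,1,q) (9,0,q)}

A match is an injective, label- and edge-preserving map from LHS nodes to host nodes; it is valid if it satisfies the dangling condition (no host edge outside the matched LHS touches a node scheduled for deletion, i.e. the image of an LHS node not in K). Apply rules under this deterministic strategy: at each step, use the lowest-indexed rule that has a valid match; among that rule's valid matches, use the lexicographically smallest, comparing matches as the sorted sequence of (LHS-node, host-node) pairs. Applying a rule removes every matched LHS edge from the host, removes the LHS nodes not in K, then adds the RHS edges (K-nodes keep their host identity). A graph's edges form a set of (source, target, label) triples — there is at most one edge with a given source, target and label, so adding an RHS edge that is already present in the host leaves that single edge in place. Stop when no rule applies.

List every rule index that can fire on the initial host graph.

Answer: [R0]

Derivation:
R0: 15 valid matches — {0↦0, 1↦2, 2↦3, 3↦4}, {0↦0, 1↦2, 2↦3, 3↦10}, {0↦0, 1↦2, 2↦9, 3↦4} (+12 more)
R1: no valid match — LHS pattern not found
R2: no valid match — LHS pattern not found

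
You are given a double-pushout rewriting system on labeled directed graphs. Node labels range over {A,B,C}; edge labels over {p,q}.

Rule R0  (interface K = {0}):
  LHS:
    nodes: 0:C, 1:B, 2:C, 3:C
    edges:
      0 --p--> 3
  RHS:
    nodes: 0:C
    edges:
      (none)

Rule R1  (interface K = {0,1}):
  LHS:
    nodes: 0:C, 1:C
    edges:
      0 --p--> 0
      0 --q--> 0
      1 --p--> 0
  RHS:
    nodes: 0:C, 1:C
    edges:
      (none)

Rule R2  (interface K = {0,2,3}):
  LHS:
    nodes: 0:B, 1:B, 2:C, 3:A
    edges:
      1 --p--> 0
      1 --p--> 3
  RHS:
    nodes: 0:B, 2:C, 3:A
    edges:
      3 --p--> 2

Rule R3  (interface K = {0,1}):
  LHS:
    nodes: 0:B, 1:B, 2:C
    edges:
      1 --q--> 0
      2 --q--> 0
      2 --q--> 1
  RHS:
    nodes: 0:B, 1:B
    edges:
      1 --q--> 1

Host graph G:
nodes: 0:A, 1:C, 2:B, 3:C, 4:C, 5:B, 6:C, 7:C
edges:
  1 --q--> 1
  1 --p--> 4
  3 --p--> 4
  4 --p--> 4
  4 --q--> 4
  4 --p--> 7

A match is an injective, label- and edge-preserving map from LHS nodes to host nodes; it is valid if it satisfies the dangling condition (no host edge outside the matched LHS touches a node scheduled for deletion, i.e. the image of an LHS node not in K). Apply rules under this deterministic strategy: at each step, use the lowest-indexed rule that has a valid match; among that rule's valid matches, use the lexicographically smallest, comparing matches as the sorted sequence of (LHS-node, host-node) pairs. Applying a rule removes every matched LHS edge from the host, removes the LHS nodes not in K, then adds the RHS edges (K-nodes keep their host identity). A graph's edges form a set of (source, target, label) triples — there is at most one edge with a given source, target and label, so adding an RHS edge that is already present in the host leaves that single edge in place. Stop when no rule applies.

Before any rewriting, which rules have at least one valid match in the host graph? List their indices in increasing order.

R0: 2 valid matches — {0↦4, 1↦2, 2↦6, 3↦7}, {0↦4, 1↦5, 2↦6, 3↦7}
R1: 2 valid matches — {0↦4, 1↦1}, {0↦4, 1↦3}
R2: no valid match — LHS pattern not found
R3: no valid match — LHS pattern not found

Answer: [R0,R1]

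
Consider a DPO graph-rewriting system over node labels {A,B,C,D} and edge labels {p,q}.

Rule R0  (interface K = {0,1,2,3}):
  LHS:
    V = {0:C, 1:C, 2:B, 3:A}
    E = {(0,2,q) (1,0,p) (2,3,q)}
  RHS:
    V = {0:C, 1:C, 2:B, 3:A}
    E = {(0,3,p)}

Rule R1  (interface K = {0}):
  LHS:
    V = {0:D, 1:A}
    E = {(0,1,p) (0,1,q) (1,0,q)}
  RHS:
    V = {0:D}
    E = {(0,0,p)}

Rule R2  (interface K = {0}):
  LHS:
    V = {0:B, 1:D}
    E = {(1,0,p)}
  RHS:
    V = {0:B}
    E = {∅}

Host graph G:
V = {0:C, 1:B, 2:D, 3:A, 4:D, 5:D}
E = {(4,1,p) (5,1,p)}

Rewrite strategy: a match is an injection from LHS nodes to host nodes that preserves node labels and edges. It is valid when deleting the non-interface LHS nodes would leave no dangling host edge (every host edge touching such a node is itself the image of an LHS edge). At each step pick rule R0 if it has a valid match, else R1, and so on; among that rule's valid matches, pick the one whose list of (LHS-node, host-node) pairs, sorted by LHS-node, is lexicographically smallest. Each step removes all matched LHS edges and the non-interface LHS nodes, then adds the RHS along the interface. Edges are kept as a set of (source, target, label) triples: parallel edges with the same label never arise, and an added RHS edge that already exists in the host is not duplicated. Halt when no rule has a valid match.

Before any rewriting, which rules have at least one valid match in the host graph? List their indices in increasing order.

R0: no valid match — LHS pattern not found
R1: no valid match — LHS pattern not found
R2: 2 valid matches — {0↦1, 1↦4}, {0↦1, 1↦5}

Answer: [R2]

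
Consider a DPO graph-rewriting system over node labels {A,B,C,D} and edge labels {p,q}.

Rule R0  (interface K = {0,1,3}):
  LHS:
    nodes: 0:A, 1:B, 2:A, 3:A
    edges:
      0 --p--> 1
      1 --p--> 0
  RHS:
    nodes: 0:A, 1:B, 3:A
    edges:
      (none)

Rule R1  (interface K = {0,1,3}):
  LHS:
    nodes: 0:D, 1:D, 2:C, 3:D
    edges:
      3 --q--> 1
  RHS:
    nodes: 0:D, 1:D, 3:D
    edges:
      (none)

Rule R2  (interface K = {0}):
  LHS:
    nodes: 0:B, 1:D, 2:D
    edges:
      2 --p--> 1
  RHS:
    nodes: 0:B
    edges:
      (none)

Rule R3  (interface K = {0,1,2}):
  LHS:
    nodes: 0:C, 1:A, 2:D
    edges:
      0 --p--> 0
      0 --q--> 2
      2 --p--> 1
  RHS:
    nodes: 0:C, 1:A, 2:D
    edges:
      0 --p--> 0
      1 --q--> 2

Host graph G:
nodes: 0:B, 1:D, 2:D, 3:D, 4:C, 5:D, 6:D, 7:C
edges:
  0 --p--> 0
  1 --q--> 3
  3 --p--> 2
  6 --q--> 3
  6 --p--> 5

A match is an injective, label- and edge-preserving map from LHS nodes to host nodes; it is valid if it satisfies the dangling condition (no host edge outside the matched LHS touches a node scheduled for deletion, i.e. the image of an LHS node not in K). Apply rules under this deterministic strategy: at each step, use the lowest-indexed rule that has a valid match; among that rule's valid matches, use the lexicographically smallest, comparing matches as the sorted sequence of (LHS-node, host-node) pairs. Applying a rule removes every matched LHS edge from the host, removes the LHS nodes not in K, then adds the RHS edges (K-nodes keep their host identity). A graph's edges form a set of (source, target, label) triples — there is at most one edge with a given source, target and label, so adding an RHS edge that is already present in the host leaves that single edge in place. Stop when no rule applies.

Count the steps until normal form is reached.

Answer: 4

Derivation:
start.  V:8 E:5  edges: 0-p->0 1-q->3 3-p->2 6-q->3 6-p->5
1. fire R1 via {0↦1, 1↦3, 2↦4, 3↦6}  →  V:7 E:4  edges: 0-p->0 1-q->3 3-p->2 6-p->5
2. fire R1 via {0↦2, 1↦3, 2↦7, 3↦1}  →  V:6 E:3  edges: 0-p->0 3-p->2 6-p->5
3. fire R2 via {0↦0, 1↦2, 2↦3}  →  V:4 E:2  edges: 0-p->0 6-p->5
4. fire R2 via {0↦0, 1↦5, 2↦6}  →  V:2 E:1  edges: 0-p->0
normal form: no rule applies after step 4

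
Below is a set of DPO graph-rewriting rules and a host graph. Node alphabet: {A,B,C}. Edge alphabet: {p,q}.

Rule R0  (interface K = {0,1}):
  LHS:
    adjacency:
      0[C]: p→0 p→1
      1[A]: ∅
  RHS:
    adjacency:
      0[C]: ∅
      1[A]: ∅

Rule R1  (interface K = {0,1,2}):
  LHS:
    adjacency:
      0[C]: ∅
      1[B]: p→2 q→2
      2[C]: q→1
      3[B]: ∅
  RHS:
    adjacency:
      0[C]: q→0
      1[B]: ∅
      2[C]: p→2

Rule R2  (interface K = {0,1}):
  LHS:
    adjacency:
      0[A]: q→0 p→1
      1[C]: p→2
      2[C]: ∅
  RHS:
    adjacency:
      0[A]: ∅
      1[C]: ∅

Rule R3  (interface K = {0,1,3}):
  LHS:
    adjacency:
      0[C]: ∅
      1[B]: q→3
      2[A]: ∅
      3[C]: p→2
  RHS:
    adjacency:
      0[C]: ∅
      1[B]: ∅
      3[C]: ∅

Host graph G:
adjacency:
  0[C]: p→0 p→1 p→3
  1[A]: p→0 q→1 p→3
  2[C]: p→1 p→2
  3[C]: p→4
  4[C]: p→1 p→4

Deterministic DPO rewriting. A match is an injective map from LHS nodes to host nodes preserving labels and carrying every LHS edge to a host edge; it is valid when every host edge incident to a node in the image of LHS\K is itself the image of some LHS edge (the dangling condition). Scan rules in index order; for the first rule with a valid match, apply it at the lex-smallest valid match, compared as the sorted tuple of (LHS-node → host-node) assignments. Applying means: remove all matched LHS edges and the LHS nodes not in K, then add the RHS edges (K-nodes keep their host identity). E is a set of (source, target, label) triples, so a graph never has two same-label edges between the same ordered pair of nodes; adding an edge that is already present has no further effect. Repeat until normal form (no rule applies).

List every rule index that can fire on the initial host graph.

R0: 3 valid matches — {0↦0, 1↦1}, {0↦2, 1↦1}, {0↦4, 1↦1}
R1: no valid match — LHS pattern not found
R2: no valid match — 2 raw matches, all fail dangling condition
R3: no valid match — LHS pattern not found

Answer: [R0]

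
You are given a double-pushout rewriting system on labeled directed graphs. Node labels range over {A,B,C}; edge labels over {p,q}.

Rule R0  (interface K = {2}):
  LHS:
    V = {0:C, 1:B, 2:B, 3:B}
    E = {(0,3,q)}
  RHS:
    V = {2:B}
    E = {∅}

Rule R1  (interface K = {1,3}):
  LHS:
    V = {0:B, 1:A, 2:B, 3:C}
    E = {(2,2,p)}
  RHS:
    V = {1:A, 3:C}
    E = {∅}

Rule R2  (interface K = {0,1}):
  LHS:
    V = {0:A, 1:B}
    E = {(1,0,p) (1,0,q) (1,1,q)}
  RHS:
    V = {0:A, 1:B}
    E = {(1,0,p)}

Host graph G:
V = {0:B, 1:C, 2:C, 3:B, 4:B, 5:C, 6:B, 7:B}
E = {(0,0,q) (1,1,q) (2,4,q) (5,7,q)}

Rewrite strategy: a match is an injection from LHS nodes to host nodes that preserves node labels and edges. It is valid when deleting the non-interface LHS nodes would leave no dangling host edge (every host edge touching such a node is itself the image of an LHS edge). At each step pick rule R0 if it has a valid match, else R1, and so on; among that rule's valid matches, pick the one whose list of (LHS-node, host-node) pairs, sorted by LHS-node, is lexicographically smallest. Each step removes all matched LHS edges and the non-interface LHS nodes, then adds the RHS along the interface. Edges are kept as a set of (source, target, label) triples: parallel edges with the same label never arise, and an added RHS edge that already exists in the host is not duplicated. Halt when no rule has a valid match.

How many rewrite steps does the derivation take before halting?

Answer: 2

Rewrite trace:
initial: |V|=8 |E|=4  E = 0-q->0 1-q->1 2-q->4 5-q->7
step 1: apply R0 at {0↦2, 1↦3, 2↦0, 3↦4}  → |V|=5 |E|=3  E = 0-q->0 1-q->1 5-q->7
step 2: apply R0 at {0↦5, 1↦6, 2↦0, 3↦7}  → |V|=2 |E|=2  E = 0-q->0 1-q->1
halt: no rule applies after step 2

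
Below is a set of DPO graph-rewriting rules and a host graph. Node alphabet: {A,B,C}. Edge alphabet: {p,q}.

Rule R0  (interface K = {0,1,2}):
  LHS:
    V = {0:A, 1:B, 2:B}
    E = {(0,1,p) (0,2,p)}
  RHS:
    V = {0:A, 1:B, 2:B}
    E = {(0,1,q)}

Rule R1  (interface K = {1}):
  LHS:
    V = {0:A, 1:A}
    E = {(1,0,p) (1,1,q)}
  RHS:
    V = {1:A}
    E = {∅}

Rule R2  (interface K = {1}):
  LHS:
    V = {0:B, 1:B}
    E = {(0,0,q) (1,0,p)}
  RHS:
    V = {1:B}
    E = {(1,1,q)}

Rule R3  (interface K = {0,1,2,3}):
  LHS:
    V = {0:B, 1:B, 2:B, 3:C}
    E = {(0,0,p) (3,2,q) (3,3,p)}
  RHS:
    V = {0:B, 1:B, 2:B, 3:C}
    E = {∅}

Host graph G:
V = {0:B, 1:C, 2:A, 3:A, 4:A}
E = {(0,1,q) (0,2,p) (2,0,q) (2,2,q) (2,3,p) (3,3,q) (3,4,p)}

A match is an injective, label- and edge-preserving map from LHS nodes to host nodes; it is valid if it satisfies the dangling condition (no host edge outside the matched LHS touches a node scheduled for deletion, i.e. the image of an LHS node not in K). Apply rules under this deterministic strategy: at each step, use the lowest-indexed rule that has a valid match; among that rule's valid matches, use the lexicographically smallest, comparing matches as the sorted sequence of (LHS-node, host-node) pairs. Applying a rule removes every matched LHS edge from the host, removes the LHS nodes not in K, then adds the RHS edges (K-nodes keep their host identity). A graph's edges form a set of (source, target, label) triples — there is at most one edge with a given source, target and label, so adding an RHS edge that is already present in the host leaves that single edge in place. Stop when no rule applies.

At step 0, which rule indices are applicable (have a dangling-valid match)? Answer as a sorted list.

R0: no valid match — LHS pattern not found
R1: 1 valid match — {0↦4, 1↦3}
R2: no valid match — LHS pattern not found
R3: no valid match — LHS pattern not found

Answer: [R1]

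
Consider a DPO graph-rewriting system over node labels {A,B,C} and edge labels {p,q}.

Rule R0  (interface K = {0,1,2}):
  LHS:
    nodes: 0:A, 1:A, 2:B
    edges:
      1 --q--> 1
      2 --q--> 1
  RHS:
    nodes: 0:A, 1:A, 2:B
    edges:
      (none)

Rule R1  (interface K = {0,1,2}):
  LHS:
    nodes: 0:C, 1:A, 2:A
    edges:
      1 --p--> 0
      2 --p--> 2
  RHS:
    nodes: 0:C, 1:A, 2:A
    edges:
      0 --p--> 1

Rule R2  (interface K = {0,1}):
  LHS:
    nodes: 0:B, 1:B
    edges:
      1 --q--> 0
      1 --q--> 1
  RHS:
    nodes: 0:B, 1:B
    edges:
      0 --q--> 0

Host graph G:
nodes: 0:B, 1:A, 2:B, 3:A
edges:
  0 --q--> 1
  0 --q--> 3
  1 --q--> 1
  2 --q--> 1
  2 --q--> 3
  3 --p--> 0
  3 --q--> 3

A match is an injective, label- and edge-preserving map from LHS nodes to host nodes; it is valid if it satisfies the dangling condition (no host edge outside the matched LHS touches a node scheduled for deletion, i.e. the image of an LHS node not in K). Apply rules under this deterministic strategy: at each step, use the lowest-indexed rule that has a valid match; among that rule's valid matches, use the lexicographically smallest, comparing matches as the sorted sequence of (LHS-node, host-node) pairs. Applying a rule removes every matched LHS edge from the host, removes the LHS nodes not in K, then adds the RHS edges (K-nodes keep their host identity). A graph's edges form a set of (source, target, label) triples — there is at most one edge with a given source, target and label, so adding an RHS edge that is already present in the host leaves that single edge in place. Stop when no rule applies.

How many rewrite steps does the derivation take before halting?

[0] host  ⇒  4 nodes, 7 edges  {0-q->1 0-q->3 1-q->1 2-q->1 2-q->3 3-p->0 3-q->3}
[1] R0 @ {0↦1, 1↦3, 2↦0}  ⇒  4 nodes, 5 edges  {0-q->1 1-q->1 2-q->1 2-q->3 3-p->0}
[2] R0 @ {0↦3, 1↦1, 2↦0}  ⇒  4 nodes, 3 edges  {2-q->1 2-q->3 3-p->0}
halt: no rule applies after step 2

Answer: 2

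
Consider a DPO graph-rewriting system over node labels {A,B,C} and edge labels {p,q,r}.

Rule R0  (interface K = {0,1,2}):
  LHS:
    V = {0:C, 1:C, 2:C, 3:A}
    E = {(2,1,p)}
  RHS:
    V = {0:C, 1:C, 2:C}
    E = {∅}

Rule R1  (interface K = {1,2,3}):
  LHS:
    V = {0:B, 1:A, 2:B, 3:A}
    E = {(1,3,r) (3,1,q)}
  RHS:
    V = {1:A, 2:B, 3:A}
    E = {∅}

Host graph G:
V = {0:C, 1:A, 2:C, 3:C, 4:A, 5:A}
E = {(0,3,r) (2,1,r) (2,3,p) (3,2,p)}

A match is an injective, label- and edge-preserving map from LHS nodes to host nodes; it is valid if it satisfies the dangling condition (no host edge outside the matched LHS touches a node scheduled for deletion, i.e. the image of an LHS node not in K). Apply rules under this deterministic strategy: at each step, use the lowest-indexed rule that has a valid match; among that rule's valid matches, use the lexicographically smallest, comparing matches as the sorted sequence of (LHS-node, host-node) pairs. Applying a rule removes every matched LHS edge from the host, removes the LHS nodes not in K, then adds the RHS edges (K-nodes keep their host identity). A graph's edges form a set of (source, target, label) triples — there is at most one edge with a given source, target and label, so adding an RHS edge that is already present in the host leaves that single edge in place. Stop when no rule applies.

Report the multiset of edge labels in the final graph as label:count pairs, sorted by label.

Answer: r:2

Rewrite trace:
start.  V:6 E:4  edges: 0-r->3 2-r->1 2-p->3 3-p->2
1. fire R0 via {0↦0, 1↦2, 2↦3, 3↦4}  →  V:5 E:3  edges: 0-r->3 2-r->1 2-p->3
2. fire R0 via {0↦0, 1↦3, 2↦2, 3↦5}  →  V:4 E:2  edges: 0-r->3 2-r->1
normal form: no rule applies after step 2
NF edges: [(0, 3, 'r'), (2, 1, 'r')]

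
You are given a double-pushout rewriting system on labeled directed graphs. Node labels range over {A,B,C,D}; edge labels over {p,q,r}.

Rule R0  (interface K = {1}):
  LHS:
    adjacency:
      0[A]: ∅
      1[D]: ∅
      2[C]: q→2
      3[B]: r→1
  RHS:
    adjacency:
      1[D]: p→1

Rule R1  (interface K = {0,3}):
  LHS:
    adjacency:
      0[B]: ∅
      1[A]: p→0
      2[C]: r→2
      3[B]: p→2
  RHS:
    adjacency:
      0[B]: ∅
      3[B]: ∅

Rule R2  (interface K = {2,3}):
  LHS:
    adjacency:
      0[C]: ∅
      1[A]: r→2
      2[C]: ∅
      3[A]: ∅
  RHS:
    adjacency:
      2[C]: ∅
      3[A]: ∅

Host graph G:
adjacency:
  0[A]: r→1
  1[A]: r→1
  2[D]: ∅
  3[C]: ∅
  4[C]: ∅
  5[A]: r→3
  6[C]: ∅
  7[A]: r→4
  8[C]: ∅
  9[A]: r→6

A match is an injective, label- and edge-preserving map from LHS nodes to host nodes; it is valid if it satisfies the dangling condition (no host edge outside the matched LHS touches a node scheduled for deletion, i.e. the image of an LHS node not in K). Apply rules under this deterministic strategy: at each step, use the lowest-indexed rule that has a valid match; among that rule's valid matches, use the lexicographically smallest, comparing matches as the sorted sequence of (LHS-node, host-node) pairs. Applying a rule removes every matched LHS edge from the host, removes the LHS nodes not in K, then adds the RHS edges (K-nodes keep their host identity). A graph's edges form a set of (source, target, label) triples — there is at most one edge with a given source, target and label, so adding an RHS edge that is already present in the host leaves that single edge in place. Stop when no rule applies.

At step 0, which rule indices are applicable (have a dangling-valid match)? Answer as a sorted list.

R0: no valid match — LHS pattern not found
R1: no valid match — LHS pattern not found
R2: 12 valid matches — {0↦8, 1↦5, 2↦3, 3↦0}, {0↦8, 1↦5, 2↦3, 3↦1}, {0↦8, 1↦5, 2↦3, 3↦7} (+9 more)

Answer: [R2]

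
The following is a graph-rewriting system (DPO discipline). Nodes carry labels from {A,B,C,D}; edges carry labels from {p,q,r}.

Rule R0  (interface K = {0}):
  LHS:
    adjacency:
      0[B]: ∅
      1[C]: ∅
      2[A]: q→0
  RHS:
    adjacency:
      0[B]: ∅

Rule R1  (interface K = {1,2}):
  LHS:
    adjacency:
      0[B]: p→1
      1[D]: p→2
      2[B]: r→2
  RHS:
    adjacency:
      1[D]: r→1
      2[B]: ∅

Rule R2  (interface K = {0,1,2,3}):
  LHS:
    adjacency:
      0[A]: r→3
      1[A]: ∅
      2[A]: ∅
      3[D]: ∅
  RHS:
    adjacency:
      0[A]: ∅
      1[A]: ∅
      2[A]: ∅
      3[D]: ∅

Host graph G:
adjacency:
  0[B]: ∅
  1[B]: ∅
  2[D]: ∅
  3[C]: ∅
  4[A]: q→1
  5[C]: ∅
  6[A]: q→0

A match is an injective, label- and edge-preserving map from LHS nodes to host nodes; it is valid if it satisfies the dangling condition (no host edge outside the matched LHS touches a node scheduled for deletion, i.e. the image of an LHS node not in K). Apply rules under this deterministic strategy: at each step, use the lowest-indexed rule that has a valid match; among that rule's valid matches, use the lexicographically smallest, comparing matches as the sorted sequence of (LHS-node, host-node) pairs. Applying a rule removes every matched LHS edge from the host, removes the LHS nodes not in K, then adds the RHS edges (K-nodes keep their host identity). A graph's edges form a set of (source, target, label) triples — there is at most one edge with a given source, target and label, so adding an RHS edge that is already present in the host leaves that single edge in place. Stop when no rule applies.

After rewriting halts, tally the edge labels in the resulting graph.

Answer: (no edges)

Rewrite trace:
[0] host  ⇒  7 nodes, 2 edges  {4-q->1 6-q->0}
[1] R0 @ {0↦0, 1↦3, 2↦6}  ⇒  5 nodes, 1 edges  {4-q->1}
[2] R0 @ {0↦1, 1↦5, 2↦4}  ⇒  3 nodes, 0 edges  {∅}
halt: no rule applies after step 2
NF edges: []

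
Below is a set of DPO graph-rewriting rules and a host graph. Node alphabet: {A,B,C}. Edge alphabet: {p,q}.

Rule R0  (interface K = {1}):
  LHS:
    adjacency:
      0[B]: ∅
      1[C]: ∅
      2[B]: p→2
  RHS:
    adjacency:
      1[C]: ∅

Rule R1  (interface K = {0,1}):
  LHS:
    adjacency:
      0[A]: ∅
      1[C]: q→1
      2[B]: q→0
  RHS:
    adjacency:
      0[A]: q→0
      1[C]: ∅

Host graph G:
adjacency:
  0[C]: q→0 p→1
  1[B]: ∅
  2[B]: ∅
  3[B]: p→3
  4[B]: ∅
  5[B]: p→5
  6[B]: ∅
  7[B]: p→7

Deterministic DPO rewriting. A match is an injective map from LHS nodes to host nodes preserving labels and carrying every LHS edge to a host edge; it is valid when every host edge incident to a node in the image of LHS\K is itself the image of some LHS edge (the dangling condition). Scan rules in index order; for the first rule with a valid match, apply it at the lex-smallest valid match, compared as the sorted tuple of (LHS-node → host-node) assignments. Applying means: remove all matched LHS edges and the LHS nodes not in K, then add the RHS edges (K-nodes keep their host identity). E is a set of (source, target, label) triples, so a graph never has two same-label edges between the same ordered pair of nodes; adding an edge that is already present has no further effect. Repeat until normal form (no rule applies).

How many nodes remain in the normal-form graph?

initial: |V|=8 |E|=5  E = 0-q->0 0-p->1 3-p->3 5-p->5 7-p->7
step 1: apply R0 at {0↦2, 1↦0, 2↦3}  → |V|=6 |E|=4  E = 0-q->0 0-p->1 5-p->5 7-p->7
step 2: apply R0 at {0↦4, 1↦0, 2↦5}  → |V|=4 |E|=3  E = 0-q->0 0-p->1 7-p->7
step 3: apply R0 at {0↦6, 1↦0, 2↦7}  → |V|=2 |E|=2  E = 0-q->0 0-p->1
halt: no rule applies after step 3
NF nodes: {0:C, 1:B}

Answer: 2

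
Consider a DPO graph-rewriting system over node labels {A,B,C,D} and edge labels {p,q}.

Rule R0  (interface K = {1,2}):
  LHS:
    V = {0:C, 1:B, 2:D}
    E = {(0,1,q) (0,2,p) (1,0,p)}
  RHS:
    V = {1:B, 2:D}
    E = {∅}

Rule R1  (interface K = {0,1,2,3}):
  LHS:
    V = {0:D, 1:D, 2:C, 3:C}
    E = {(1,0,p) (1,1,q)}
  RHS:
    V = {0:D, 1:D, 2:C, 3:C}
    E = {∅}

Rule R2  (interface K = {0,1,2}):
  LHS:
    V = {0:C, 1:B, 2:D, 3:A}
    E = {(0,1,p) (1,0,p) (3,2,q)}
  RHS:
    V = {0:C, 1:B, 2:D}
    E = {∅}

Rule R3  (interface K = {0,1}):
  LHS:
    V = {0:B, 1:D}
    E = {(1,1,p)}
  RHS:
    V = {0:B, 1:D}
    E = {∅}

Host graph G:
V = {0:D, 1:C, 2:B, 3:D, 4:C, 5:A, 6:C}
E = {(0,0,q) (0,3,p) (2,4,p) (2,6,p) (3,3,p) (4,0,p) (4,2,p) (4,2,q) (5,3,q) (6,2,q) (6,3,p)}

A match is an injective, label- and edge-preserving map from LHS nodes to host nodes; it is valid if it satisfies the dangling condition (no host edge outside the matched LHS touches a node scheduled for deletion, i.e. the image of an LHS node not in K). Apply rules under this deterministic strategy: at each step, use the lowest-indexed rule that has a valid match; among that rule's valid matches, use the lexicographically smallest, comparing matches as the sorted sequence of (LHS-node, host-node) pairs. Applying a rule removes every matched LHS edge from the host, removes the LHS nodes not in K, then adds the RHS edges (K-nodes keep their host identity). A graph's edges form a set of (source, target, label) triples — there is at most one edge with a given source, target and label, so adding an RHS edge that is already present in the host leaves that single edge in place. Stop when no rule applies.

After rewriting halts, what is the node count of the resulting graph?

Answer: 5

Steps:
[0] host  ⇒  7 nodes, 11 edges  {0-q->0 0-p->3 2-p->4 2-p->6 3-p->3 4-p->0 4-p->2 4-q->2 5-q->3 6-q->2 6-p->3}
[1] R0 @ {0↦6, 1↦2, 2↦3}  ⇒  6 nodes, 8 edges  {0-q->0 0-p->3 2-p->4 3-p->3 4-p->0 4-p->2 4-q->2 5-q->3}
[2] R1 @ {0↦3, 1↦0, 2↦1, 3↦4}  ⇒  6 nodes, 6 edges  {2-p->4 3-p->3 4-p->0 4-p->2 4-q->2 5-q->3}
[3] R2 @ {0↦4, 1↦2, 2↦3, 3↦5}  ⇒  5 nodes, 3 edges  {3-p->3 4-p->0 4-q->2}
[4] R3 @ {0↦2, 1↦3}  ⇒  5 nodes, 2 edges  {4-p->0 4-q->2}
halt: no rule applies after step 4
NF nodes: {0:D, 1:C, 2:B, 3:D, 4:C}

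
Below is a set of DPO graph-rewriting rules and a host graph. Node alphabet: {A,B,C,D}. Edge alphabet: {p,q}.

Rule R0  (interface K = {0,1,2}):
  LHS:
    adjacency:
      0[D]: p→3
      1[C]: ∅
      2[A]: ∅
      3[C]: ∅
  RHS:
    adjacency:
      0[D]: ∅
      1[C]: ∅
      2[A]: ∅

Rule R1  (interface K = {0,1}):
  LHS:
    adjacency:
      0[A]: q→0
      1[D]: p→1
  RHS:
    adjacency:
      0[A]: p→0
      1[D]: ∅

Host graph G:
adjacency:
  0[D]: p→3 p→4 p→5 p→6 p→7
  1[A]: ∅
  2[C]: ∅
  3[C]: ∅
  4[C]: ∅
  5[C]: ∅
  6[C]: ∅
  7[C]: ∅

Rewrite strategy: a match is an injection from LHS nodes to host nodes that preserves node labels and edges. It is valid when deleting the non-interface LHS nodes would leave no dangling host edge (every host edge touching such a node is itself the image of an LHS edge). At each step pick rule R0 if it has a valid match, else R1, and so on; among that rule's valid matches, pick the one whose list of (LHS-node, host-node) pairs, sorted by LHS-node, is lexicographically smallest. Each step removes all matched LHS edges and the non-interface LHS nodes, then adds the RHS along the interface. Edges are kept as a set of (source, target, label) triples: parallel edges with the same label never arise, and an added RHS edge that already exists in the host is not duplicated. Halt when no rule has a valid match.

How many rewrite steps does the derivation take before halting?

start.  V:8 E:5  edges: 0-p->3 0-p->4 0-p->5 0-p->6 0-p->7
1. fire R0 via {0↦0, 1↦2, 2↦1, 3↦3}  →  V:7 E:4  edges: 0-p->4 0-p->5 0-p->6 0-p->7
2. fire R0 via {0↦0, 1↦2, 2↦1, 3↦4}  →  V:6 E:3  edges: 0-p->5 0-p->6 0-p->7
3. fire R0 via {0↦0, 1↦2, 2↦1, 3↦5}  →  V:5 E:2  edges: 0-p->6 0-p->7
4. fire R0 via {0↦0, 1↦2, 2↦1, 3↦6}  →  V:4 E:1  edges: 0-p->7
5. fire R0 via {0↦0, 1↦2, 2↦1, 3↦7}  →  V:3 E:0  edges: ∅
halt: no rule applies after step 5

Answer: 5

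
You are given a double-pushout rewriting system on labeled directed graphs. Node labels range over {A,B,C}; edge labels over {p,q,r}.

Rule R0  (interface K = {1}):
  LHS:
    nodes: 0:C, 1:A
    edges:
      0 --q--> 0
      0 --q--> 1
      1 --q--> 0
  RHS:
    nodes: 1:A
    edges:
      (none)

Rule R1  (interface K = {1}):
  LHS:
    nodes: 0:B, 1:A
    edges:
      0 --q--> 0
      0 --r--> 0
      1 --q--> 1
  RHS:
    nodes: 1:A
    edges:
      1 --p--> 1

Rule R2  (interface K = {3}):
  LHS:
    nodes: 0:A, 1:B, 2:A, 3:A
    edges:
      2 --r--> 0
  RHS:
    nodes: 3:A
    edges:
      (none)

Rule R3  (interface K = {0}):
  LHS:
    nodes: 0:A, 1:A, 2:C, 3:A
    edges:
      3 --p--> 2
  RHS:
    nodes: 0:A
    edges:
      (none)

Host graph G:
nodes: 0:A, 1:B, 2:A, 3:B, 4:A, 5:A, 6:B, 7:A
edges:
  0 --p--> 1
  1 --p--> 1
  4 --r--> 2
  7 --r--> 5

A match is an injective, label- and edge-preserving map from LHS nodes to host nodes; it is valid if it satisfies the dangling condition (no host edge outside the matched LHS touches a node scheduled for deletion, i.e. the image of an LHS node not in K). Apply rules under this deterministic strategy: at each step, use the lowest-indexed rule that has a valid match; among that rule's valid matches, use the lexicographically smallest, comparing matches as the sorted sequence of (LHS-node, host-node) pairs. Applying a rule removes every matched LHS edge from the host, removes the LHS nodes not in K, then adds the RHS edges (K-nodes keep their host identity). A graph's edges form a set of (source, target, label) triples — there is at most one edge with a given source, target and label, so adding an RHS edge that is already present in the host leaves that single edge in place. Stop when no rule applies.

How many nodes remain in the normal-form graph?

[0] host  ⇒  8 nodes, 4 edges  {0-p->1 1-p->1 4-r->2 7-r->5}
[1] R2 @ {0↦2, 1↦3, 2↦4, 3↦0}  ⇒  5 nodes, 3 edges  {0-p->1 1-p->1 7-r->5}
[2] R2 @ {0↦5, 1↦6, 2↦7, 3↦0}  ⇒  2 nodes, 2 edges  {0-p->1 1-p->1}
normal form: no rule applies after step 2
NF nodes: {0:A, 1:B}

Answer: 2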